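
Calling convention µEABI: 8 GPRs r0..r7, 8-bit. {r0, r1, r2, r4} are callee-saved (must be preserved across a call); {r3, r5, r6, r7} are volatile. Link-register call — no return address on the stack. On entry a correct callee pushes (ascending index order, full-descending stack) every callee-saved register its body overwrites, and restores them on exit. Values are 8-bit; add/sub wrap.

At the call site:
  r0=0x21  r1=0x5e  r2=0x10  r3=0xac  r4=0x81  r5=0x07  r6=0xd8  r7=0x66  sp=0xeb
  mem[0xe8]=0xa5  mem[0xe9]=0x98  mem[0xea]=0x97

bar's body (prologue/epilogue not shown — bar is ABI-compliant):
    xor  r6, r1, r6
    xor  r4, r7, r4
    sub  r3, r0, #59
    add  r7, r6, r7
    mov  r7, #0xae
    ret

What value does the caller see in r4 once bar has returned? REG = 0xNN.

REG = 0x81

prologue: push r4 -> mem[0xea]=0x81, sp=0xea
body[0] xor  r6, r1, r6 -> r6=0x86
body[1] xor  r4, r7, r4 -> r4=0xe7
body[2] sub  r3, r0, #59 -> r3=0xe6
body[3] add  r7, r6, r7 -> r7=0xec
body[4] mov  r7, #0xae -> r7=0xae
epilogue: pop r4=0x81, sp=0xeb
r4 is callee-saved -> restored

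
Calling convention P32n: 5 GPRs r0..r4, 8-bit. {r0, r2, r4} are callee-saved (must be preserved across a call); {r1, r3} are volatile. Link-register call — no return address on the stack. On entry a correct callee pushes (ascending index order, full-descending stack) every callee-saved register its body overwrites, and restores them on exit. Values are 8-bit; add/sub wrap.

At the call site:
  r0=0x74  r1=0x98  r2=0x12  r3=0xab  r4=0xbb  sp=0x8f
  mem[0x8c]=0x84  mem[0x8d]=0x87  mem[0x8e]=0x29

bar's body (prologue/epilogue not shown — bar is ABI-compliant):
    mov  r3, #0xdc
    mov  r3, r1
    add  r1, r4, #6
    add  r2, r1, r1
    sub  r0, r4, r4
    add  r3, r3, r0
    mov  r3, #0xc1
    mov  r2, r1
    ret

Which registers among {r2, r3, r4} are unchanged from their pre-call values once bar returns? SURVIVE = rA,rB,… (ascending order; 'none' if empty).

SURVIVE = r2,r4

prologue: push r0 -> mem[0x8e]=0x74, sp=0x8e
prologue: push r2 -> mem[0x8d]=0x12, sp=0x8d
body[0] mov  r3, #0xdc -> r3=0xdc
body[1] mov  r3, r1 -> r3=0x98
body[2] add  r1, r4, #6 -> r1=0xc1
body[3] add  r2, r1, r1 -> r2=0x82
body[4] sub  r0, r4, r4 -> r0=0x00
body[5] add  r3, r3, r0 -> r3=0x98
body[6] mov  r3, #0xc1 -> r3=0xc1
body[7] mov  r2, r1 -> r2=0xc1
epilogue: pop r2=0x12, sp=0x8e
epilogue: pop r0=0x74, sp=0x8f
r2: callee-saved, written=True
r3: caller-saved, written=True
r4: callee-saved, written=False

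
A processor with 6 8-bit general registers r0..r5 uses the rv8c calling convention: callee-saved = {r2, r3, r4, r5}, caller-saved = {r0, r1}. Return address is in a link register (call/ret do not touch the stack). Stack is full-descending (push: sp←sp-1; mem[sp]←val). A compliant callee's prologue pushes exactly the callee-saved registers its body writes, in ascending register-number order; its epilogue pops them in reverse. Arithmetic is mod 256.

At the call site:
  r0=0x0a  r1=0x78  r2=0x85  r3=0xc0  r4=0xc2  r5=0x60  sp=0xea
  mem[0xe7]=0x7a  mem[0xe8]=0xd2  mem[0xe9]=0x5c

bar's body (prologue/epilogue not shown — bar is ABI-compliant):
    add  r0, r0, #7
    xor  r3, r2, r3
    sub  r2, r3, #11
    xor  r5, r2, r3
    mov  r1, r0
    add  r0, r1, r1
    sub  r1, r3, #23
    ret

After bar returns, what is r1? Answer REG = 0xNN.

REG = 0x2e

prologue: push r2 -> mem[0xe9]=0x85, sp=0xe9
prologue: push r3 -> mem[0xe8]=0xc0, sp=0xe8
prologue: push r5 -> mem[0xe7]=0x60, sp=0xe7
body[0] add  r0, r0, #7 -> r0=0x11
body[1] xor  r3, r2, r3 -> r3=0x45
body[2] sub  r2, r3, #11 -> r2=0x3a
body[3] xor  r5, r2, r3 -> r5=0x7f
body[4] mov  r1, r0 -> r1=0x11
body[5] add  r0, r1, r1 -> r0=0x22
body[6] sub  r1, r3, #23 -> r1=0x2e
epilogue: pop r5=0x60, sp=0xe8
epilogue: pop r3=0xc0, sp=0xe9
epilogue: pop r2=0x85, sp=0xea
r1 is caller-saved -> body value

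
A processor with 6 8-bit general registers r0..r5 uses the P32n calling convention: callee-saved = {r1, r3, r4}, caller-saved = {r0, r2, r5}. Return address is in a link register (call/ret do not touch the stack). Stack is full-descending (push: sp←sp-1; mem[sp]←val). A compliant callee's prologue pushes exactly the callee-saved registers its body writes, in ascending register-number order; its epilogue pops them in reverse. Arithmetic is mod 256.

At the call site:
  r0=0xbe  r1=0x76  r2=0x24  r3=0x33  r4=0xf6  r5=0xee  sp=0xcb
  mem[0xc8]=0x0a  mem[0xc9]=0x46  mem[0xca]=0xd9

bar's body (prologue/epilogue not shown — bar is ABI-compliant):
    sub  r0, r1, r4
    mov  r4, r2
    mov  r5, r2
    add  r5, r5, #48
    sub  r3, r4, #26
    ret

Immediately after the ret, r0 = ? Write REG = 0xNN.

REG = 0x80

prologue: push r3 -> mem[0xca]=0x33, sp=0xca
prologue: push r4 -> mem[0xc9]=0xf6, sp=0xc9
body[0] sub  r0, r1, r4 -> r0=0x80
body[1] mov  r4, r2 -> r4=0x24
body[2] mov  r5, r2 -> r5=0x24
body[3] add  r5, r5, #48 -> r5=0x54
body[4] sub  r3, r4, #26 -> r3=0x0a
epilogue: pop r4=0xf6, sp=0xca
epilogue: pop r3=0x33, sp=0xcb
r0 is caller-saved -> body value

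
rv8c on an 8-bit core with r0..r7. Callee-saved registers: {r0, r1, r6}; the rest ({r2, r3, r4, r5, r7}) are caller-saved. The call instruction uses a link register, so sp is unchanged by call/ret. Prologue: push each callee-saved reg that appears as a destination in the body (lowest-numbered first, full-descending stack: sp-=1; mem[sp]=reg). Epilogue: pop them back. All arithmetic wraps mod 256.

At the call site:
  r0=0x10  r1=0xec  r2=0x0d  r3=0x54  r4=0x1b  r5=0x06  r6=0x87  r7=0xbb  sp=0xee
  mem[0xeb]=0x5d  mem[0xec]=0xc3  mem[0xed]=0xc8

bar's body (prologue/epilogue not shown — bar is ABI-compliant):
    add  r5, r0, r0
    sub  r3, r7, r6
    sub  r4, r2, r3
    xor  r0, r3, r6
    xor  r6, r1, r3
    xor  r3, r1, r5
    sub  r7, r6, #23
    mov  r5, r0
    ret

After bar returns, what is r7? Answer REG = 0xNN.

prologue: push r0 → mem[0xed]=0x10, sp=0xed
prologue: push r6 → mem[0xec]=0x87, sp=0xec
body[0] add  r5, r0, r0 → r5=0x20
body[1] sub  r3, r7, r6 → r3=0x34
body[2] sub  r4, r2, r3 → r4=0xd9
body[3] xor  r0, r3, r6 → r0=0xb3
body[4] xor  r6, r1, r3 → r6=0xd8
body[5] xor  r3, r1, r5 → r3=0xcc
body[6] sub  r7, r6, #23 → r7=0xc1
body[7] mov  r5, r0 → r5=0xb3
epilogue: pop r6=0x87, sp=0xed
epilogue: pop r0=0x10, sp=0xee
r7 is caller-saved → body value

REG = 0xc1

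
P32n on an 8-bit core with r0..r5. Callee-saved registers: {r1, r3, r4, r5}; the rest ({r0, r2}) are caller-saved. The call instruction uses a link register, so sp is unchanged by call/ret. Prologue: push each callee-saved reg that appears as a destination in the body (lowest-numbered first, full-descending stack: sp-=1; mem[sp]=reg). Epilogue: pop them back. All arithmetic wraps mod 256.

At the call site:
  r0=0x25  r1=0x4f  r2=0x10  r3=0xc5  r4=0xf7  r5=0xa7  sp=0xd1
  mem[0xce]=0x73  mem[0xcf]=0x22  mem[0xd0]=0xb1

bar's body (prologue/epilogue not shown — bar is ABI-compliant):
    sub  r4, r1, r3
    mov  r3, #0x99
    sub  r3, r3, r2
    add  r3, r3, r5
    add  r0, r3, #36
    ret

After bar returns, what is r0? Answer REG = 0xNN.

prologue: push r3 → mem[0xd0]=0xc5, sp=0xd0
prologue: push r4 → mem[0xcf]=0xf7, sp=0xcf
body[0] sub  r4, r1, r3 → r4=0x8a
body[1] mov  r3, #0x99 → r3=0x99
body[2] sub  r3, r3, r2 → r3=0x89
body[3] add  r3, r3, r5 → r3=0x30
body[4] add  r0, r3, #36 → r0=0x54
epilogue: pop r4=0xf7, sp=0xd0
epilogue: pop r3=0xc5, sp=0xd1
r0 is caller-saved → body value

REG = 0x54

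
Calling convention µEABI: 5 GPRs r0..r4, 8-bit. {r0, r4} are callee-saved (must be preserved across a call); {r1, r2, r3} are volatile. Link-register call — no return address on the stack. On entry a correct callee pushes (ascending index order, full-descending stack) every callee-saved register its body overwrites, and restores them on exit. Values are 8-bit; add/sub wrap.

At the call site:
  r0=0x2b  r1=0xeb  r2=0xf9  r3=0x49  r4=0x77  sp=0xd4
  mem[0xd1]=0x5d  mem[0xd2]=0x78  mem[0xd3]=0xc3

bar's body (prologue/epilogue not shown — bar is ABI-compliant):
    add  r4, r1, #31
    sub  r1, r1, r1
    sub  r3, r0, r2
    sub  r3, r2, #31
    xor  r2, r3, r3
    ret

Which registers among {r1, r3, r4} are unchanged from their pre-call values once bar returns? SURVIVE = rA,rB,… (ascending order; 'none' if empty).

prologue: push r4 -> mem[0xd3]=0x77, sp=0xd3
body[0] add  r4, r1, #31 -> r4=0x0a
body[1] sub  r1, r1, r1 -> r1=0x00
body[2] sub  r3, r0, r2 -> r3=0x32
body[3] sub  r3, r2, #31 -> r3=0xda
body[4] xor  r2, r3, r3 -> r2=0x00
epilogue: pop r4=0x77, sp=0xd4
r1: caller-saved, written=True
r3: caller-saved, written=True
r4: callee-saved, written=True

SURVIVE = r4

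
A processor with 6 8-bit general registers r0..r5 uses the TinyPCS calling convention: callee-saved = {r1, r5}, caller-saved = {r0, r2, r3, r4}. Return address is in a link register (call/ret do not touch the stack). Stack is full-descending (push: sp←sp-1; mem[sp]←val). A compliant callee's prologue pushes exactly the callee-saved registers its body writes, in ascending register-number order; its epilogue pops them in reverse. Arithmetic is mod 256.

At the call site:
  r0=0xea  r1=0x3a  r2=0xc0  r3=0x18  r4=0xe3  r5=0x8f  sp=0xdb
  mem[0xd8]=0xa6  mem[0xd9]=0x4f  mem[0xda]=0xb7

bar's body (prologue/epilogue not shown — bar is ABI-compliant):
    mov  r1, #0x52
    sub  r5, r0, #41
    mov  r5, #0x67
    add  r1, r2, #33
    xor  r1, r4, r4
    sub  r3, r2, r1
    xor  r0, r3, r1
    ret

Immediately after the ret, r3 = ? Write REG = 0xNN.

prologue: push r1 → mem[0xda]=0x3a, sp=0xda
prologue: push r5 → mem[0xd9]=0x8f, sp=0xd9
body[0] mov  r1, #0x52 → r1=0x52
body[1] sub  r5, r0, #41 → r5=0xc1
body[2] mov  r5, #0x67 → r5=0x67
body[3] add  r1, r2, #33 → r1=0xe1
body[4] xor  r1, r4, r4 → r1=0x00
body[5] sub  r3, r2, r1 → r3=0xc0
body[6] xor  r0, r3, r1 → r0=0xc0
epilogue: pop r5=0x8f, sp=0xda
epilogue: pop r1=0x3a, sp=0xdb
r3 is caller-saved → body value

REG = 0xc0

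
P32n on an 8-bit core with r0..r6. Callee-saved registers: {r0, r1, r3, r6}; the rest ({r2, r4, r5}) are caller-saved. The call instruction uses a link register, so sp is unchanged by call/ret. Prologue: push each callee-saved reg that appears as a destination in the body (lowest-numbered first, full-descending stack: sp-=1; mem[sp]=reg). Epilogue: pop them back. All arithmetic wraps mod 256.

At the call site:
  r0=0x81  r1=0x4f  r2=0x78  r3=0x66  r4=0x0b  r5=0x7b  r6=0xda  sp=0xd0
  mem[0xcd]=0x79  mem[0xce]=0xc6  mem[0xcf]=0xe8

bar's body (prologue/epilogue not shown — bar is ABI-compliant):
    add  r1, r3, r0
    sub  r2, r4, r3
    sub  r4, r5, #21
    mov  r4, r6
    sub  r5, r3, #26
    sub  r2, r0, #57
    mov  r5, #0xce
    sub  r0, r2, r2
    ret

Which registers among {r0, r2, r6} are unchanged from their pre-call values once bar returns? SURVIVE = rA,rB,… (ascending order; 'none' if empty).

SURVIVE = r0,r6

prologue: push r0 -> mem[0xcf]=0x81, sp=0xcf
prologue: push r1 -> mem[0xce]=0x4f, sp=0xce
body[0] add  r1, r3, r0 -> r1=0xe7
body[1] sub  r2, r4, r3 -> r2=0xa5
body[2] sub  r4, r5, #21 -> r4=0x66
body[3] mov  r4, r6 -> r4=0xda
body[4] sub  r5, r3, #26 -> r5=0x4c
body[5] sub  r2, r0, #57 -> r2=0x48
body[6] mov  r5, #0xce -> r5=0xce
body[7] sub  r0, r2, r2 -> r0=0x00
epilogue: pop r1=0x4f, sp=0xcf
epilogue: pop r0=0x81, sp=0xd0
r0: callee-saved, written=True
r2: caller-saved, written=True
r6: callee-saved, written=False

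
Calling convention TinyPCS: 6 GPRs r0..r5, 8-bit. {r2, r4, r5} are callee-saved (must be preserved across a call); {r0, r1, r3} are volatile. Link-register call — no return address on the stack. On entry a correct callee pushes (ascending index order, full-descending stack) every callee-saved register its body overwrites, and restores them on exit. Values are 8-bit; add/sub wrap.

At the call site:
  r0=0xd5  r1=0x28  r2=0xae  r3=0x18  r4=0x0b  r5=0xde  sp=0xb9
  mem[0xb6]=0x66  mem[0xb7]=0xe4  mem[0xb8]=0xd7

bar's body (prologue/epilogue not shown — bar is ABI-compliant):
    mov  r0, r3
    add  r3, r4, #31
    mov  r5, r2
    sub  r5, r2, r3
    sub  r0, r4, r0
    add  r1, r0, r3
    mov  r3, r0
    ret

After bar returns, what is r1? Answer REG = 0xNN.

REG = 0x1d

prologue: push r5 -> mem[0xb8]=0xde, sp=0xb8
body[0] mov  r0, r3 -> r0=0x18
body[1] add  r3, r4, #31 -> r3=0x2a
body[2] mov  r5, r2 -> r5=0xae
body[3] sub  r5, r2, r3 -> r5=0x84
body[4] sub  r0, r4, r0 -> r0=0xf3
body[5] add  r1, r0, r3 -> r1=0x1d
body[6] mov  r3, r0 -> r3=0xf3
epilogue: pop r5=0xde, sp=0xb9
r1 is caller-saved -> body value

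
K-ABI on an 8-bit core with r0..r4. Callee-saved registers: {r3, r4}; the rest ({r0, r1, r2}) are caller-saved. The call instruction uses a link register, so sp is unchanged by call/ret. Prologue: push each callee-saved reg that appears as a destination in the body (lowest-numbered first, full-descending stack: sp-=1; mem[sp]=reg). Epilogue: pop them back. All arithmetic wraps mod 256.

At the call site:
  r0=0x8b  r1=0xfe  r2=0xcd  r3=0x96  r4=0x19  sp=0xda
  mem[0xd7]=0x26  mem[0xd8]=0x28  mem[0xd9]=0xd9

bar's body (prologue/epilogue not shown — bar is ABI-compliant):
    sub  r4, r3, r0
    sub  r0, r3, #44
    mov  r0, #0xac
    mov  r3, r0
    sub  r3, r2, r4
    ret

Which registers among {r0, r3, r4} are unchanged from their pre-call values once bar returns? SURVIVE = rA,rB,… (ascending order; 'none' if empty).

prologue: push r3 -> mem[0xd9]=0x96, sp=0xd9
prologue: push r4 -> mem[0xd8]=0x19, sp=0xd8
body[0] sub  r4, r3, r0 -> r4=0x0b
body[1] sub  r0, r3, #44 -> r0=0x6a
body[2] mov  r0, #0xac -> r0=0xac
body[3] mov  r3, r0 -> r3=0xac
body[4] sub  r3, r2, r4 -> r3=0xc2
epilogue: pop r4=0x19, sp=0xd9
epilogue: pop r3=0x96, sp=0xda
r0: caller-saved, written=True
r3: callee-saved, written=True
r4: callee-saved, written=True

SURVIVE = r3,r4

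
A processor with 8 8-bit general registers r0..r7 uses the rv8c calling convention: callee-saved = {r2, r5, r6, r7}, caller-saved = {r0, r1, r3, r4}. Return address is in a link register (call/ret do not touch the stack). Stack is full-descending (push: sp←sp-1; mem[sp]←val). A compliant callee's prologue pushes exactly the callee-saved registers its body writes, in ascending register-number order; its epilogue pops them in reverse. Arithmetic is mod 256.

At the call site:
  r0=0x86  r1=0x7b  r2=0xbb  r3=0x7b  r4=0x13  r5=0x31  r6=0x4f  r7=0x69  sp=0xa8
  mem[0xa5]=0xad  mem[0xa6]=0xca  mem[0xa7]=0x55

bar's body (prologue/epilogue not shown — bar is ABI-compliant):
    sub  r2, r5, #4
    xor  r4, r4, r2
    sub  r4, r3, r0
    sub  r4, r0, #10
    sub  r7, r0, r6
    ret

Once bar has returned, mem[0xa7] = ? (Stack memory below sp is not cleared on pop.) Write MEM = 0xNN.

prologue: push r2 -> mem[0xa7]=0xbb, sp=0xa7
prologue: push r7 -> mem[0xa6]=0x69, sp=0xa6
body[0] sub  r2, r5, #4 -> r2=0x2d
body[1] xor  r4, r4, r2 -> r4=0x3e
body[2] sub  r4, r3, r0 -> r4=0xf5
body[3] sub  r4, r0, #10 -> r4=0x7c
body[4] sub  r7, r0, r6 -> r7=0x37
epilogue: pop r7=0x69, sp=0xa7
epilogue: pop r2=0xbb, sp=0xa8
prologue pushed ['r2', 'r7'] at ['0xa7', '0xa6']

MEM = 0xbb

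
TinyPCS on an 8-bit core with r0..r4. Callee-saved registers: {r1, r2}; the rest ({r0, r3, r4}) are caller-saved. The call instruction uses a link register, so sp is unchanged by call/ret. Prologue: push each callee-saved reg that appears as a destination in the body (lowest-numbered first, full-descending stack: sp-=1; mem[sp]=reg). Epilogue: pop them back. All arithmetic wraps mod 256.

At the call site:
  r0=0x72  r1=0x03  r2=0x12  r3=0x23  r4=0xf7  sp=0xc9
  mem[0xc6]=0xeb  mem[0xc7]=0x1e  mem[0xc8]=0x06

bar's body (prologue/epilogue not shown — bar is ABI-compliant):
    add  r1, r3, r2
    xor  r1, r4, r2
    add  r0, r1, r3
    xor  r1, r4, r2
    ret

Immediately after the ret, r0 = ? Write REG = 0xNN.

REG = 0x08

prologue: push r1 → mem[0xc8]=0x03, sp=0xc8
body[0] add  r1, r3, r2 → r1=0x35
body[1] xor  r1, r4, r2 → r1=0xe5
body[2] add  r0, r1, r3 → r0=0x08
body[3] xor  r1, r4, r2 → r1=0xe5
epilogue: pop r1=0x03, sp=0xc9
r0 is caller-saved → body value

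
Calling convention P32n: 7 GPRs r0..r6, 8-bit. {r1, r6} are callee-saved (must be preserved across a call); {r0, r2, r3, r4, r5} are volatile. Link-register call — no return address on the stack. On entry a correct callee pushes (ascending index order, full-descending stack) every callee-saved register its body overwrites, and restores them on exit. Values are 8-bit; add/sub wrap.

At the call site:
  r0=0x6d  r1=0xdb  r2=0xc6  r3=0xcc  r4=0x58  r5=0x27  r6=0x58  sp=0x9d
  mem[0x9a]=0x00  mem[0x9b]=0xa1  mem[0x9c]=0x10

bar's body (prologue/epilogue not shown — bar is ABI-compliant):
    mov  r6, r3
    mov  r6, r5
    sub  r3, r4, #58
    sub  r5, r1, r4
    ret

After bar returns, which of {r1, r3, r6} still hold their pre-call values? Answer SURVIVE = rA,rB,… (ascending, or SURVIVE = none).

prologue: push r6 → mem[0x9c]=0x58, sp=0x9c
body[0] mov  r6, r3 → r6=0xcc
body[1] mov  r6, r5 → r6=0x27
body[2] sub  r3, r4, #58 → r3=0x1e
body[3] sub  r5, r1, r4 → r5=0x83
epilogue: pop r6=0x58, sp=0x9d
r1: callee-saved, written=False
r3: caller-saved, written=True
r6: callee-saved, written=True

SURVIVE = r1,r6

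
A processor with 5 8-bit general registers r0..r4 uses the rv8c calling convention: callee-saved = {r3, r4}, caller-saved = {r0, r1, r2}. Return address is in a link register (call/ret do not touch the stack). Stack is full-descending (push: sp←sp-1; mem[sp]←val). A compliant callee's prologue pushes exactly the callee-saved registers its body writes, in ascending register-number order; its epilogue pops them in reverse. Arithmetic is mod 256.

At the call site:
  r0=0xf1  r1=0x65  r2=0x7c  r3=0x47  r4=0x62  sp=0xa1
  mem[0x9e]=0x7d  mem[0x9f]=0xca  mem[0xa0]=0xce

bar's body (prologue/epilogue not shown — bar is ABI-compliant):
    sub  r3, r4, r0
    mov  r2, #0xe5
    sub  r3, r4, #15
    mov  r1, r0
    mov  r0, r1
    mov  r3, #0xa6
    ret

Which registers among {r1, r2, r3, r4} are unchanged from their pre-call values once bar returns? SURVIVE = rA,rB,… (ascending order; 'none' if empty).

prologue: push r3 → mem[0xa0]=0x47, sp=0xa0
body[0] sub  r3, r4, r0 → r3=0x71
body[1] mov  r2, #0xe5 → r2=0xe5
body[2] sub  r3, r4, #15 → r3=0x53
body[3] mov  r1, r0 → r1=0xf1
body[4] mov  r0, r1 → r0=0xf1
body[5] mov  r3, #0xa6 → r3=0xa6
epilogue: pop r3=0x47, sp=0xa1
r1: caller-saved, written=True
r2: caller-saved, written=True
r3: callee-saved, written=True
r4: callee-saved, written=False

SURVIVE = r3,r4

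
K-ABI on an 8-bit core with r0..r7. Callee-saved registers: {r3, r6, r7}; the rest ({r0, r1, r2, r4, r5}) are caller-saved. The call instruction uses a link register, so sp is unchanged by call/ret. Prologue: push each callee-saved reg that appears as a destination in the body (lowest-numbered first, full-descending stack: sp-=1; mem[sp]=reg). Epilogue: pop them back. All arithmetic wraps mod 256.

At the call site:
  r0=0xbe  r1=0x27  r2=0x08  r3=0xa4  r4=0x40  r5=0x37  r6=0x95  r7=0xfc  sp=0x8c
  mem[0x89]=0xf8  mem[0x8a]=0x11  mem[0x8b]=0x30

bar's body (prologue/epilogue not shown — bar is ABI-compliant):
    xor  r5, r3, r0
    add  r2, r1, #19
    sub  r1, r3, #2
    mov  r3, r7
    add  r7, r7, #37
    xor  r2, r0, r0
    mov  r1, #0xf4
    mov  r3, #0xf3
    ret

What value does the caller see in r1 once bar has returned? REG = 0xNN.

REG = 0xf4

prologue: push r3 -> mem[0x8b]=0xa4, sp=0x8b
prologue: push r7 -> mem[0x8a]=0xfc, sp=0x8a
body[0] xor  r5, r3, r0 -> r5=0x1a
body[1] add  r2, r1, #19 -> r2=0x3a
body[2] sub  r1, r3, #2 -> r1=0xa2
body[3] mov  r3, r7 -> r3=0xfc
body[4] add  r7, r7, #37 -> r7=0x21
body[5] xor  r2, r0, r0 -> r2=0x00
body[6] mov  r1, #0xf4 -> r1=0xf4
body[7] mov  r3, #0xf3 -> r3=0xf3
epilogue: pop r7=0xfc, sp=0x8b
epilogue: pop r3=0xa4, sp=0x8c
r1 is caller-saved -> body value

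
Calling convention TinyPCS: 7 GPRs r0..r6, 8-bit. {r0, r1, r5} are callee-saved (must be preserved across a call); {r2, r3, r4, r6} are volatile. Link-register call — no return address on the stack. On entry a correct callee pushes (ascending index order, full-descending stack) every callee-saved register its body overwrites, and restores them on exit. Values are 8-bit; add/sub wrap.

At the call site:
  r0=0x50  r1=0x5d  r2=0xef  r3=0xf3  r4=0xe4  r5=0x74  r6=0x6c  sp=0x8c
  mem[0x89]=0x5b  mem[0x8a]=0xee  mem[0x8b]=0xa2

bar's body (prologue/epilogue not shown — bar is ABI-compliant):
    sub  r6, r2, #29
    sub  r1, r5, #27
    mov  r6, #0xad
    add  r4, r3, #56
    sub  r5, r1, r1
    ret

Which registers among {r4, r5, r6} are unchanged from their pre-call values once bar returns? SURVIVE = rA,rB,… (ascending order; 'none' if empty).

SURVIVE = r5

prologue: push r1 -> mem[0x8b]=0x5d, sp=0x8b
prologue: push r5 -> mem[0x8a]=0x74, sp=0x8a
body[0] sub  r6, r2, #29 -> r6=0xd2
body[1] sub  r1, r5, #27 -> r1=0x59
body[2] mov  r6, #0xad -> r6=0xad
body[3] add  r4, r3, #56 -> r4=0x2b
body[4] sub  r5, r1, r1 -> r5=0x00
epilogue: pop r5=0x74, sp=0x8b
epilogue: pop r1=0x5d, sp=0x8c
r4: caller-saved, written=True
r5: callee-saved, written=True
r6: caller-saved, written=True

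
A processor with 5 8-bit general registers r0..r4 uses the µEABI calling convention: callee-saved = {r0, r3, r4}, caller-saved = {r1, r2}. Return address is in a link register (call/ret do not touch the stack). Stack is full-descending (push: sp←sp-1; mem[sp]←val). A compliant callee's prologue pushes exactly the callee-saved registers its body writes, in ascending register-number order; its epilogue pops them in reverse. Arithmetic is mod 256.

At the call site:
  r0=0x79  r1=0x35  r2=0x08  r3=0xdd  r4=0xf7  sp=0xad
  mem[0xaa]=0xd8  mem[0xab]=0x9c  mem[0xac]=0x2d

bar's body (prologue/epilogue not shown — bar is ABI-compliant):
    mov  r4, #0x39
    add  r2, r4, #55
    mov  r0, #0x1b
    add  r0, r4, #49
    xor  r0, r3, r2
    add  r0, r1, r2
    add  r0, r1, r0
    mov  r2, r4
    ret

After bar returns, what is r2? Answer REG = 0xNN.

REG = 0x39

prologue: push r0 → mem[0xac]=0x79, sp=0xac
prologue: push r4 → mem[0xab]=0xf7, sp=0xab
body[0] mov  r4, #0x39 → r4=0x39
body[1] add  r2, r4, #55 → r2=0x70
body[2] mov  r0, #0x1b → r0=0x1b
body[3] add  r0, r4, #49 → r0=0x6a
body[4] xor  r0, r3, r2 → r0=0xad
body[5] add  r0, r1, r2 → r0=0xa5
body[6] add  r0, r1, r0 → r0=0xda
body[7] mov  r2, r4 → r2=0x39
epilogue: pop r4=0xf7, sp=0xac
epilogue: pop r0=0x79, sp=0xad
r2 is caller-saved → body value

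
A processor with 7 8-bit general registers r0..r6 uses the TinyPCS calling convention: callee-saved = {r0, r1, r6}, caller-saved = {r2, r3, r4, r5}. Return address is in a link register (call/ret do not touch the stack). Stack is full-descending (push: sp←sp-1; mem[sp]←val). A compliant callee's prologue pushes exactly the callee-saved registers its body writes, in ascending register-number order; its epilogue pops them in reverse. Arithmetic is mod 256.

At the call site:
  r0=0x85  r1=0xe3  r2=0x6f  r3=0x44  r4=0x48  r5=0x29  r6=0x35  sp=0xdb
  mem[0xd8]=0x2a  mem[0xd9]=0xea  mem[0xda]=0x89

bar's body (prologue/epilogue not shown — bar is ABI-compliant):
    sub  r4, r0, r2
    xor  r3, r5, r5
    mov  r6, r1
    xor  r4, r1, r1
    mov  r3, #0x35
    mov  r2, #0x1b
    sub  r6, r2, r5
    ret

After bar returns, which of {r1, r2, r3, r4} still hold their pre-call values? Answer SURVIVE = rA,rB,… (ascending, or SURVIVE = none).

prologue: push r6 → mem[0xda]=0x35, sp=0xda
body[0] sub  r4, r0, r2 → r4=0x16
body[1] xor  r3, r5, r5 → r3=0x00
body[2] mov  r6, r1 → r6=0xe3
body[3] xor  r4, r1, r1 → r4=0x00
body[4] mov  r3, #0x35 → r3=0x35
body[5] mov  r2, #0x1b → r2=0x1b
body[6] sub  r6, r2, r5 → r6=0xf2
epilogue: pop r6=0x35, sp=0xdb
r1: callee-saved, written=False
r2: caller-saved, written=True
r3: caller-saved, written=True
r4: caller-saved, written=True

SURVIVE = r1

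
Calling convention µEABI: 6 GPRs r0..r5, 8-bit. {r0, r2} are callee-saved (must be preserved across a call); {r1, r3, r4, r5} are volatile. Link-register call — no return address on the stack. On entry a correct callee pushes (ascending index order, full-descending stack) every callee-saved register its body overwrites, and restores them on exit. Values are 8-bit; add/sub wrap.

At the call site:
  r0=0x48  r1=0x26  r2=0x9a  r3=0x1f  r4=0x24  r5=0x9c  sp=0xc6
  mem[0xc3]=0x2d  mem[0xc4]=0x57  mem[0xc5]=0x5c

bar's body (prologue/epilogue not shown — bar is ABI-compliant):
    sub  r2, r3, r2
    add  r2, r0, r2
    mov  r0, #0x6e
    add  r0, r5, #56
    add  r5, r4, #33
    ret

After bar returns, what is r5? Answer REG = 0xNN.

REG = 0x45

prologue: push r0 -> mem[0xc5]=0x48, sp=0xc5
prologue: push r2 -> mem[0xc4]=0x9a, sp=0xc4
body[0] sub  r2, r3, r2 -> r2=0x85
body[1] add  r2, r0, r2 -> r2=0xcd
body[2] mov  r0, #0x6e -> r0=0x6e
body[3] add  r0, r5, #56 -> r0=0xd4
body[4] add  r5, r4, #33 -> r5=0x45
epilogue: pop r2=0x9a, sp=0xc5
epilogue: pop r0=0x48, sp=0xc6
r5 is caller-saved -> body value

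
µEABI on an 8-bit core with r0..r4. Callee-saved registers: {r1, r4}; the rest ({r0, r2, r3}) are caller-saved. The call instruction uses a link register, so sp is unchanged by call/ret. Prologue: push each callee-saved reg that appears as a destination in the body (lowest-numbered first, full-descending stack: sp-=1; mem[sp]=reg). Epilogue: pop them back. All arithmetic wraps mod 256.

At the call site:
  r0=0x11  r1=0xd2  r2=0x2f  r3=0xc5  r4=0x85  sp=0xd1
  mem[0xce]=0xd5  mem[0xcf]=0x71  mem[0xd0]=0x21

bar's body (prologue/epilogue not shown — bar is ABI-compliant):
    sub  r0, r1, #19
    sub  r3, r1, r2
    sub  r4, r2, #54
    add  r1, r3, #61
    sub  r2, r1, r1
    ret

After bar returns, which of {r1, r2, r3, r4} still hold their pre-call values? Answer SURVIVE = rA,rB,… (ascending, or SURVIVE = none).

SURVIVE = r1,r4

prologue: push r1 → mem[0xd0]=0xd2, sp=0xd0
prologue: push r4 → mem[0xcf]=0x85, sp=0xcf
body[0] sub  r0, r1, #19 → r0=0xbf
body[1] sub  r3, r1, r2 → r3=0xa3
body[2] sub  r4, r2, #54 → r4=0xf9
body[3] add  r1, r3, #61 → r1=0xe0
body[4] sub  r2, r1, r1 → r2=0x00
epilogue: pop r4=0x85, sp=0xd0
epilogue: pop r1=0xd2, sp=0xd1
r1: callee-saved, written=True
r2: caller-saved, written=True
r3: caller-saved, written=True
r4: callee-saved, written=True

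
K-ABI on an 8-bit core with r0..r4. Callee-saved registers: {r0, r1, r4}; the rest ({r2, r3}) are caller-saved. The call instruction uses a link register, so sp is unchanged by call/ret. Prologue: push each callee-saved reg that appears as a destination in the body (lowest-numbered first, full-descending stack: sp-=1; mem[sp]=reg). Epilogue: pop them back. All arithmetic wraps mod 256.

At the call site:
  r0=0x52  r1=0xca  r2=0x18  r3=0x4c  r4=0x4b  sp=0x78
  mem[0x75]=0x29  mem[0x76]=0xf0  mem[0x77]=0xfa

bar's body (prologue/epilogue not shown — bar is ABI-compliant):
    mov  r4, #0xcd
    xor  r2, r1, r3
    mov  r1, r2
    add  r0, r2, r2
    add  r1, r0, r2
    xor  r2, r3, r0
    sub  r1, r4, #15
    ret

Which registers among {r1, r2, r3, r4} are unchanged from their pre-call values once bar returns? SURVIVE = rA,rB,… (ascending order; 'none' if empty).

prologue: push r0 -> mem[0x77]=0x52, sp=0x77
prologue: push r1 -> mem[0x76]=0xca, sp=0x76
prologue: push r4 -> mem[0x75]=0x4b, sp=0x75
body[0] mov  r4, #0xcd -> r4=0xcd
body[1] xor  r2, r1, r3 -> r2=0x86
body[2] mov  r1, r2 -> r1=0x86
body[3] add  r0, r2, r2 -> r0=0x0c
body[4] add  r1, r0, r2 -> r1=0x92
body[5] xor  r2, r3, r0 -> r2=0x40
body[6] sub  r1, r4, #15 -> r1=0xbe
epilogue: pop r4=0x4b, sp=0x76
epilogue: pop r1=0xca, sp=0x77
epilogue: pop r0=0x52, sp=0x78
r1: callee-saved, written=True
r2: caller-saved, written=True
r3: caller-saved, written=False
r4: callee-saved, written=True

SURVIVE = r1,r3,r4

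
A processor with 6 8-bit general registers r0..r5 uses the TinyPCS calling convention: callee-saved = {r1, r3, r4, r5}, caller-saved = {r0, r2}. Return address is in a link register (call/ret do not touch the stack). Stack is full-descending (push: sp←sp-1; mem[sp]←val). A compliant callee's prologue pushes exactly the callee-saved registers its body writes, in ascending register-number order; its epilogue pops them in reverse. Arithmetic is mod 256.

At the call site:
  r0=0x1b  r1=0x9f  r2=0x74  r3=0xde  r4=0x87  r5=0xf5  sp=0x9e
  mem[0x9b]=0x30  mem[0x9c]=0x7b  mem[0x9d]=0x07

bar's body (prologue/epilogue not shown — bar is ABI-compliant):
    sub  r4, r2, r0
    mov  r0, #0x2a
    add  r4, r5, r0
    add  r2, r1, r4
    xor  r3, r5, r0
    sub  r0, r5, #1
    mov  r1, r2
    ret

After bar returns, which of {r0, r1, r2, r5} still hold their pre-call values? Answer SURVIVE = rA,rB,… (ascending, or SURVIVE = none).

SURVIVE = r1,r5

prologue: push r1 -> mem[0x9d]=0x9f, sp=0x9d
prologue: push r3 -> mem[0x9c]=0xde, sp=0x9c
prologue: push r4 -> mem[0x9b]=0x87, sp=0x9b
body[0] sub  r4, r2, r0 -> r4=0x59
body[1] mov  r0, #0x2a -> r0=0x2a
body[2] add  r4, r5, r0 -> r4=0x1f
body[3] add  r2, r1, r4 -> r2=0xbe
body[4] xor  r3, r5, r0 -> r3=0xdf
body[5] sub  r0, r5, #1 -> r0=0xf4
body[6] mov  r1, r2 -> r1=0xbe
epilogue: pop r4=0x87, sp=0x9c
epilogue: pop r3=0xde, sp=0x9d
epilogue: pop r1=0x9f, sp=0x9e
r0: caller-saved, written=True
r1: callee-saved, written=True
r2: caller-saved, written=True
r5: callee-saved, written=False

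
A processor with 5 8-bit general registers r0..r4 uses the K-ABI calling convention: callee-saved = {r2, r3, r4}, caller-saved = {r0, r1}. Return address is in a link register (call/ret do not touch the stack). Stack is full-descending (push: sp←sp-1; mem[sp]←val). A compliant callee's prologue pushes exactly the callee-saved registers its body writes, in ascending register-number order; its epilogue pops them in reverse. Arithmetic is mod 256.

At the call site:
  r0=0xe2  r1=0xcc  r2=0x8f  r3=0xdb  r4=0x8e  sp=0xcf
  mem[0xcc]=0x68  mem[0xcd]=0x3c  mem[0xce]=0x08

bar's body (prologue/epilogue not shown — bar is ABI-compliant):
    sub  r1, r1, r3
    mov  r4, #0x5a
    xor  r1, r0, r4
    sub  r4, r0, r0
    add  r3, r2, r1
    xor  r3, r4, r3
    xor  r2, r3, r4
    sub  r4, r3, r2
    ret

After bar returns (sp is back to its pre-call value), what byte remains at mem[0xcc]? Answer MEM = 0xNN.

prologue: push r2 → mem[0xce]=0x8f, sp=0xce
prologue: push r3 → mem[0xcd]=0xdb, sp=0xcd
prologue: push r4 → mem[0xcc]=0x8e, sp=0xcc
body[0] sub  r1, r1, r3 → r1=0xf1
body[1] mov  r4, #0x5a → r4=0x5a
body[2] xor  r1, r0, r4 → r1=0xb8
body[3] sub  r4, r0, r0 → r4=0x00
body[4] add  r3, r2, r1 → r3=0x47
body[5] xor  r3, r4, r3 → r3=0x47
body[6] xor  r2, r3, r4 → r2=0x47
body[7] sub  r4, r3, r2 → r4=0x00
epilogue: pop r4=0x8e, sp=0xcd
epilogue: pop r3=0xdb, sp=0xce
epilogue: pop r2=0x8f, sp=0xcf
prologue pushed ['r2', 'r3', 'r4'] at ['0xce', '0xcd', '0xcc']

MEM = 0x8e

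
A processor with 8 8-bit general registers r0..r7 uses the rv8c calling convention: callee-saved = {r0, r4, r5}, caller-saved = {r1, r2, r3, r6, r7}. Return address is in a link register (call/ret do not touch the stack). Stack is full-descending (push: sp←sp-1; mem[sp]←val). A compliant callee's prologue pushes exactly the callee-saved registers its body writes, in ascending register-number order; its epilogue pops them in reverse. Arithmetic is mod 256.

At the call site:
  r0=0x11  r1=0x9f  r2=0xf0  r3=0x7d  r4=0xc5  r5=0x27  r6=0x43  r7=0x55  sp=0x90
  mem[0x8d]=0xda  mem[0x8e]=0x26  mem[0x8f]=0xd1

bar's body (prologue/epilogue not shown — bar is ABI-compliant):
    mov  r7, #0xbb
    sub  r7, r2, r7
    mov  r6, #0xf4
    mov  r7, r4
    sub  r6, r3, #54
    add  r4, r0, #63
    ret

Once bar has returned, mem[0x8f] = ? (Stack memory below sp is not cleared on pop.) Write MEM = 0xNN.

MEM = 0xc5

prologue: push r4 -> mem[0x8f]=0xc5, sp=0x8f
body[0] mov  r7, #0xbb -> r7=0xbb
body[1] sub  r7, r2, r7 -> r7=0x35
body[2] mov  r6, #0xf4 -> r6=0xf4
body[3] mov  r7, r4 -> r7=0xc5
body[4] sub  r6, r3, #54 -> r6=0x47
body[5] add  r4, r0, #63 -> r4=0x50
epilogue: pop r4=0xc5, sp=0x90
prologue pushed ['r4'] at ['0x8f']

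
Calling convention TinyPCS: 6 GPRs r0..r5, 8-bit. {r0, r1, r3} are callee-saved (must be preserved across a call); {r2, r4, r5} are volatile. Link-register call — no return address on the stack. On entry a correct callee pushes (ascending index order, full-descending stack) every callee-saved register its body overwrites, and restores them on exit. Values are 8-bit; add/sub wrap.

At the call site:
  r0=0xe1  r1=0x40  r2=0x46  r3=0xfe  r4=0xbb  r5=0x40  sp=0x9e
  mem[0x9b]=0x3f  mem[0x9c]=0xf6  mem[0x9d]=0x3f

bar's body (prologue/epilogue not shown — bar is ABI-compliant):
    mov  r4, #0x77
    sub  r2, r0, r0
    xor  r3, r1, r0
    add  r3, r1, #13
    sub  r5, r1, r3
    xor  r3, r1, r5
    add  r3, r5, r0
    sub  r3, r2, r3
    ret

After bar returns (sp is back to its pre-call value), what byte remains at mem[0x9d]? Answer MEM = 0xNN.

prologue: push r3 -> mem[0x9d]=0xfe, sp=0x9d
body[0] mov  r4, #0x77 -> r4=0x77
body[1] sub  r2, r0, r0 -> r2=0x00
body[2] xor  r3, r1, r0 -> r3=0xa1
body[3] add  r3, r1, #13 -> r3=0x4d
body[4] sub  r5, r1, r3 -> r5=0xf3
body[5] xor  r3, r1, r5 -> r3=0xb3
body[6] add  r3, r5, r0 -> r3=0xd4
body[7] sub  r3, r2, r3 -> r3=0x2c
epilogue: pop r3=0xfe, sp=0x9e
prologue pushed ['r3'] at ['0x9d']

MEM = 0xfe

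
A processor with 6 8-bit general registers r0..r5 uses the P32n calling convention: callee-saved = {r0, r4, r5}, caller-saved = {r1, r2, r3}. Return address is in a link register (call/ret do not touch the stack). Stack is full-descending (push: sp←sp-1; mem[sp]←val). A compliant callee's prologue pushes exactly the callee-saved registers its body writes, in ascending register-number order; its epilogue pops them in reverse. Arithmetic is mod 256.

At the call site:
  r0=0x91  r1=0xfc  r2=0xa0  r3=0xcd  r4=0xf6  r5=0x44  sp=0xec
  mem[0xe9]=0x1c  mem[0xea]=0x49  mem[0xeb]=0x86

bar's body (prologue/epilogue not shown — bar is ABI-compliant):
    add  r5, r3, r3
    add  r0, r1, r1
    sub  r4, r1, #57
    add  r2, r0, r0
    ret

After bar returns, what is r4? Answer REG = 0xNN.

REG = 0xf6

prologue: push r0 -> mem[0xeb]=0x91, sp=0xeb
prologue: push r4 -> mem[0xea]=0xf6, sp=0xea
prologue: push r5 -> mem[0xe9]=0x44, sp=0xe9
body[0] add  r5, r3, r3 -> r5=0x9a
body[1] add  r0, r1, r1 -> r0=0xf8
body[2] sub  r4, r1, #57 -> r4=0xc3
body[3] add  r2, r0, r0 -> r2=0xf0
epilogue: pop r5=0x44, sp=0xea
epilogue: pop r4=0xf6, sp=0xeb
epilogue: pop r0=0x91, sp=0xec
r4 is callee-saved -> restored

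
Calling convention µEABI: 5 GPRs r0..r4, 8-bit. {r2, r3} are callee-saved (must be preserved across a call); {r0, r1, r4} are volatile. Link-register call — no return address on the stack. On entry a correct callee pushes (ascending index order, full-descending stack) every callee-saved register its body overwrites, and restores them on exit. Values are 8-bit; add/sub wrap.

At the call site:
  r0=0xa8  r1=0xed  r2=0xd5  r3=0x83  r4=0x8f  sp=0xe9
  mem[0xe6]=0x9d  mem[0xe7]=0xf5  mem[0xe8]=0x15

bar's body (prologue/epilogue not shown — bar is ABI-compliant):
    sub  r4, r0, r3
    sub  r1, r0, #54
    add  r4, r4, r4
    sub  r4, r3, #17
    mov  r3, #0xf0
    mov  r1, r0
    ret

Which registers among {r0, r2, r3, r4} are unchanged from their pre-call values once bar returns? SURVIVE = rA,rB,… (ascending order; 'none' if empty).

prologue: push r3 → mem[0xe8]=0x83, sp=0xe8
body[0] sub  r4, r0, r3 → r4=0x25
body[1] sub  r1, r0, #54 → r1=0x72
body[2] add  r4, r4, r4 → r4=0x4a
body[3] sub  r4, r3, #17 → r4=0x72
body[4] mov  r3, #0xf0 → r3=0xf0
body[5] mov  r1, r0 → r1=0xa8
epilogue: pop r3=0x83, sp=0xe9
r0: caller-saved, written=False
r2: callee-saved, written=False
r3: callee-saved, written=True
r4: caller-saved, written=True

SURVIVE = r0,r2,r3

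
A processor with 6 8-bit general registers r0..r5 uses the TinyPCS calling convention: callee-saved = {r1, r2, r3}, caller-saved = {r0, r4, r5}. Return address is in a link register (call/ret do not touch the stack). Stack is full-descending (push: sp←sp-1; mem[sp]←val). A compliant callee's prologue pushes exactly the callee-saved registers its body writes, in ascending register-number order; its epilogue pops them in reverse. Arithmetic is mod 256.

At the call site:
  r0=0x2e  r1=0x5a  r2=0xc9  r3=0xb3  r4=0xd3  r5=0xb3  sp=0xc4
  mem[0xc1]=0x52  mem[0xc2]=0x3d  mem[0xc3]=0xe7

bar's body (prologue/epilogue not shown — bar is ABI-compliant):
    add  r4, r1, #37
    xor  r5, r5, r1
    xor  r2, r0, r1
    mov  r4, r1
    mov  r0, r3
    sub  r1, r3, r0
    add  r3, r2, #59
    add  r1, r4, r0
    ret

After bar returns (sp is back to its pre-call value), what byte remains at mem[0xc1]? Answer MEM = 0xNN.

prologue: push r1 → mem[0xc3]=0x5a, sp=0xc3
prologue: push r2 → mem[0xc2]=0xc9, sp=0xc2
prologue: push r3 → mem[0xc1]=0xb3, sp=0xc1
body[0] add  r4, r1, #37 → r4=0x7f
body[1] xor  r5, r5, r1 → r5=0xe9
body[2] xor  r2, r0, r1 → r2=0x74
body[3] mov  r4, r1 → r4=0x5a
body[4] mov  r0, r3 → r0=0xb3
body[5] sub  r1, r3, r0 → r1=0x00
body[6] add  r3, r2, #59 → r3=0xaf
body[7] add  r1, r4, r0 → r1=0x0d
epilogue: pop r3=0xb3, sp=0xc2
epilogue: pop r2=0xc9, sp=0xc3
epilogue: pop r1=0x5a, sp=0xc4
prologue pushed ['r1', 'r2', 'r3'] at ['0xc3', '0xc2', '0xc1']

MEM = 0xb3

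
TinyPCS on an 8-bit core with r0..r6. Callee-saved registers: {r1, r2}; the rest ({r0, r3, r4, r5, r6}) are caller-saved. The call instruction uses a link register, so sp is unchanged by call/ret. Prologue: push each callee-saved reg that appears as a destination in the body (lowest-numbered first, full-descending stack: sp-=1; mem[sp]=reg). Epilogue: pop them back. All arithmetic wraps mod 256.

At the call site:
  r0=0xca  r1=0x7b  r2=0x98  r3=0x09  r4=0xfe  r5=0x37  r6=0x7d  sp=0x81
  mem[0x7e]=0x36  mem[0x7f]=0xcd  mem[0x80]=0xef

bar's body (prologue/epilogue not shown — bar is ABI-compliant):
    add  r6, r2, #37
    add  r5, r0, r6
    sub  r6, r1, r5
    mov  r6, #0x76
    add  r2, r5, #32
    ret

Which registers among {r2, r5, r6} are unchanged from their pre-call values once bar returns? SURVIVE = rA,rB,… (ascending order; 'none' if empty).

prologue: push r2 → mem[0x80]=0x98, sp=0x80
body[0] add  r6, r2, #37 → r6=0xbd
body[1] add  r5, r0, r6 → r5=0x87
body[2] sub  r6, r1, r5 → r6=0xf4
body[3] mov  r6, #0x76 → r6=0x76
body[4] add  r2, r5, #32 → r2=0xa7
epilogue: pop r2=0x98, sp=0x81
r2: callee-saved, written=True
r5: caller-saved, written=True
r6: caller-saved, written=True

SURVIVE = r2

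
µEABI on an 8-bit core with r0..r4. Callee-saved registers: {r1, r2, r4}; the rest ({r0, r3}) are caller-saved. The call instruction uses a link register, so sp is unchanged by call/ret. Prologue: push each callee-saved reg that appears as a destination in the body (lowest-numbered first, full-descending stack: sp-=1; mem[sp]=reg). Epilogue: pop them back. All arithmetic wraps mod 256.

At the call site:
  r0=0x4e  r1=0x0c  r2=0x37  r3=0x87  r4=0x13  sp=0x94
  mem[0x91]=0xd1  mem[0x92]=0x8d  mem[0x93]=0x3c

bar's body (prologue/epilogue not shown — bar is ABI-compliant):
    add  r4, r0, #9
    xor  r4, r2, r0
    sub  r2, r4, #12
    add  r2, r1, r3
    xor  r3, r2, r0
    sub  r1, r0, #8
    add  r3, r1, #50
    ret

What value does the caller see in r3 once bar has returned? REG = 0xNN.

REG = 0x78

prologue: push r1 → mem[0x93]=0x0c, sp=0x93
prologue: push r2 → mem[0x92]=0x37, sp=0x92
prologue: push r4 → mem[0x91]=0x13, sp=0x91
body[0] add  r4, r0, #9 → r4=0x57
body[1] xor  r4, r2, r0 → r4=0x79
body[2] sub  r2, r4, #12 → r2=0x6d
body[3] add  r2, r1, r3 → r2=0x93
body[4] xor  r3, r2, r0 → r3=0xdd
body[5] sub  r1, r0, #8 → r1=0x46
body[6] add  r3, r1, #50 → r3=0x78
epilogue: pop r4=0x13, sp=0x92
epilogue: pop r2=0x37, sp=0x93
epilogue: pop r1=0x0c, sp=0x94
r3 is caller-saved → body value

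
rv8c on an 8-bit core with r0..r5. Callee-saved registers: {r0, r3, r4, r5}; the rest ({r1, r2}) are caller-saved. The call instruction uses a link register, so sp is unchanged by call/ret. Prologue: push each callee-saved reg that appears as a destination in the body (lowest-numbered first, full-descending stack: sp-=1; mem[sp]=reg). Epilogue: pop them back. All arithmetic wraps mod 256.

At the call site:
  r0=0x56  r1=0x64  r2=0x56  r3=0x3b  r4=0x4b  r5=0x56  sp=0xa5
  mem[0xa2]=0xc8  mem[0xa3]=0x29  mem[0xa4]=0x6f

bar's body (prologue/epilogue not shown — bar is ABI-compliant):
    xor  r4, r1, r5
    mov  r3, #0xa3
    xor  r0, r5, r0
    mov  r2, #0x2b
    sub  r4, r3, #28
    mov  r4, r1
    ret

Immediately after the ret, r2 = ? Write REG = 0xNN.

prologue: push r0 → mem[0xa4]=0x56, sp=0xa4
prologue: push r3 → mem[0xa3]=0x3b, sp=0xa3
prologue: push r4 → mem[0xa2]=0x4b, sp=0xa2
body[0] xor  r4, r1, r5 → r4=0x32
body[1] mov  r3, #0xa3 → r3=0xa3
body[2] xor  r0, r5, r0 → r0=0x00
body[3] mov  r2, #0x2b → r2=0x2b
body[4] sub  r4, r3, #28 → r4=0x87
body[5] mov  r4, r1 → r4=0x64
epilogue: pop r4=0x4b, sp=0xa3
epilogue: pop r3=0x3b, sp=0xa4
epilogue: pop r0=0x56, sp=0xa5
r2 is caller-saved → body value

REG = 0x2b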